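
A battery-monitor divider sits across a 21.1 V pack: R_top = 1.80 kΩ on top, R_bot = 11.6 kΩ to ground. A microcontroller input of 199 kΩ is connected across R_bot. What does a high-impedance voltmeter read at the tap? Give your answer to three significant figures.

V_out ≈ 18.1 V

The load sits in parallel with R_bot: R_bot‖R_L = (11.6 × 199) / (11.6 + 199) = 10.96 kΩ.
V_out = 21.1 × 10.96 / (1.80 + 10.96) = 21.1 × 10.96/12.76 = 18.1 V.
(Unloaded it would have been 18.3 V.)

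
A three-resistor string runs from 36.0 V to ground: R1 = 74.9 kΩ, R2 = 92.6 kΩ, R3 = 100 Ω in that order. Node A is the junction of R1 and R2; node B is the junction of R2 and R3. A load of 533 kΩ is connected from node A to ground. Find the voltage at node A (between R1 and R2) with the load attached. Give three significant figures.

Below node A the series string R2+R3 = 92700 Ω sits in parallel with the 533000 Ω load: 78970 Ω.
V_A = 36.0 × 78970/(74900 + 78970) = 18.5 V.

V ≈ 18.5 V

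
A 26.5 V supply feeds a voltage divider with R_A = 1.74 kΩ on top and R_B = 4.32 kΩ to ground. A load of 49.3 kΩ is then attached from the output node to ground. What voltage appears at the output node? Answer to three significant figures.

The load sits in parallel with R_B: R_B‖R_L = (4.32 × 49.3) / (4.32 + 49.3) = 3.972 kΩ.
V_out = 26.5 × 3.972 / (1.74 + 3.972) = 26.5 × 3.972/5.712 = 18.4 V.

V_out ≈ 18.4 V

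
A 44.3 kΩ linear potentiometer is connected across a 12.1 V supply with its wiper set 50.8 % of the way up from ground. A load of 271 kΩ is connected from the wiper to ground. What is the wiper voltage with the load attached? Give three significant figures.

The wiper splits the pot into (1−α)R = 21.80 kΩ above and αR = 22.50 kΩ below.
Lower section ‖ load = 20.78 kΩ.
V_wiper = 12.1 × 20.78/(21.80 + 20.78) = 5.91 V.

V ≈ 5.91 V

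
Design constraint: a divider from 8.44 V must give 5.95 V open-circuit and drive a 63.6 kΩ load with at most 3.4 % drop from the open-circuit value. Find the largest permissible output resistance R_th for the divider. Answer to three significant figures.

Loading drop = R_th/(R_th + R_L) ≤ 0.0340, so R_th ≤ R_L · ε/(1−ε) = 63.6 kΩ × 0.0340/0.9660 = 2.24 kΩ.
(Any R1, R2 with R2/(R1+R2) = 0.705 and R1‖R2 ≤ 2.24 kΩ will meet the spec.)

R_th ≤ 2.24 kΩ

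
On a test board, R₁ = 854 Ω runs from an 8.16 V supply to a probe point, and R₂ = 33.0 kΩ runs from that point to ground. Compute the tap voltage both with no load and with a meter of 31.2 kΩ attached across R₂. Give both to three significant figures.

Unloaded: 7.95 V; loaded: 7.75 V

Open-circuit: V = 8.16 × 33000/(854 + 33000) = 7.95 V.
With the load, R₂ becomes R₂‖R_L = 16040 Ω, so V = 8.16 × 16040/16890 = 7.75 V.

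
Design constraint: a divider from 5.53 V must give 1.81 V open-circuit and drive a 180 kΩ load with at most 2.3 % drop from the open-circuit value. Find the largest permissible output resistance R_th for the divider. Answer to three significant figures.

Loading drop = R_th/(R_th + R_L) ≤ 0.0230, so R_th ≤ R_L · ε/(1−ε) = 180 kΩ × 0.0230/0.9770 = 4.24 kΩ.

R_th ≤ 4.24 kΩ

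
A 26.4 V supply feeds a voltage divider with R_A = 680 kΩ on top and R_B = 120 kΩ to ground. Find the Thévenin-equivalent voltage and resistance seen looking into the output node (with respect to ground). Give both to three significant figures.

V_th is the open-circuit tap voltage: 26.4 × 120/(680 + 120) = 3.96 V.
With the supply zeroed, R_A and R_B appear in parallel from the tap: R_th = R_A‖R_B = (680 × 120)/800.0 = 102 kΩ.

V_th = 3.96 V, R_th = 102 kΩ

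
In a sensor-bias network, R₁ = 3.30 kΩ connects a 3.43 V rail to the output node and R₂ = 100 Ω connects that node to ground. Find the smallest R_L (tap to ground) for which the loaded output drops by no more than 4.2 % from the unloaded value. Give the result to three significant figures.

Output resistance R_th = R₁‖R₂ = (3300 × 100)/3400 = 97.06 Ω.
The fractional drop is R_th/(R_th + R_L); requiring this ≤ 0.0420 gives R_L ≥ R_th(1/0.0420 − 1) = 97.06 × 22.81 = 2.21 kΩ.

R_L(min) ≈ 2.21 kΩ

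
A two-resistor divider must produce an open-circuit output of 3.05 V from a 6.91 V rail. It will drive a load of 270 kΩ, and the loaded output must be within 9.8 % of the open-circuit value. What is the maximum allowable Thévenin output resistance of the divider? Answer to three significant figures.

Loading drop = R_th/(R_th + R_L) ≤ 0.0980, so R_th ≤ R_L · ε/(1−ε) = 270 kΩ × 0.0980/0.9020 = 29.3 kΩ.

R_th ≤ 29.3 kΩ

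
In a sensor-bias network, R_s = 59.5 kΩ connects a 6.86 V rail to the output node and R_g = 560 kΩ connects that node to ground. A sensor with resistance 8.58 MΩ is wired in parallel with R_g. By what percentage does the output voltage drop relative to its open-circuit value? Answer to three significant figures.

The divider's output (Thévenin) resistance is R_s‖R_g = 53.79 kΩ.
Fractional drop under load = R_th/(R_th + R_L) = 53.79 / (53.79 + 8580) = 0.006230.
So the output falls by 0.623 %.

0.623 %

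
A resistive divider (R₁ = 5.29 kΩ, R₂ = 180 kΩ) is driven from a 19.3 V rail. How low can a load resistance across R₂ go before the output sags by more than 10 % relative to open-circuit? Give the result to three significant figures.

R_L(min) ≈ 46.3 kΩ

Output resistance R_th = R₁‖R₂ = (5.29 × 180)/185.3 = 5.139 kΩ.
The fractional drop is R_th/(R_th + R_L); requiring this ≤ 0.100 gives R_L ≥ R_th(1/0.100 − 1) = 5.139 × 9.000 = 46.3 kΩ.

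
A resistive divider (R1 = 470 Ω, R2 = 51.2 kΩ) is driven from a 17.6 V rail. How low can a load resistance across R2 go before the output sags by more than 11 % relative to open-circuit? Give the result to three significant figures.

R_L(min) ≈ 3.77 kΩ

Output resistance R_th = R1‖R2 = (470 × 51200)/51670 = 465.7 Ω.
The fractional drop is R_th/(R_th + R_L); requiring this ≤ 0.110 gives R_L ≥ R_th(1/0.110 − 1) = 465.7 × 8.091 = 3.77 kΩ.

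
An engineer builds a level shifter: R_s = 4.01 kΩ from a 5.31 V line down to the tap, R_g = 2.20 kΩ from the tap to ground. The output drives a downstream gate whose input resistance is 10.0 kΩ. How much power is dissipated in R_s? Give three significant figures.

Total resistance from the source is R_s + (R_g‖R_L) = 5.813 kΩ, so I = 5.31/5.813 kΩ = 0.9134 mA.
P = I²·R_s = (0.9134 mA)² × 4.01 kΩ = 3.35 mW.

P ≈ 3.35 mW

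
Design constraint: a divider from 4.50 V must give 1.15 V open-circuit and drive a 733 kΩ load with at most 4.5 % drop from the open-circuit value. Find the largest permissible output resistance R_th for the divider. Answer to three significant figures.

R_th ≤ 34.5 kΩ

Loading drop = R_th/(R_th + R_L) ≤ 0.0450, so R_th ≤ R_L · ε/(1−ε) = 733 kΩ × 0.0450/0.9550 = 34.5 kΩ.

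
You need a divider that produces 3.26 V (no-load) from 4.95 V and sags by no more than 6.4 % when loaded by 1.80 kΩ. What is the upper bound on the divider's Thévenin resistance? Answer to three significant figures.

Loading drop = R_th/(R_th + R_L) ≤ 0.0640, so R_th ≤ R_L · ε/(1−ε) = 1.80 kΩ × 0.0640/0.9360 = 123 Ω.
(Any R1, R2 with R2/(R1+R2) = 0.659 and R1‖R2 ≤ 123 Ω will meet the spec.)

R_th ≤ 123 Ω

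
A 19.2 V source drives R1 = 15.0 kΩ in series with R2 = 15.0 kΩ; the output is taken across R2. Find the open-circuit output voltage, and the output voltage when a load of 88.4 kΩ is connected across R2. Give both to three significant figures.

Open-circuit: V = 19.2 × 15.0/(15.0 + 15.0) = 9.60 V.
With the load, R2 becomes R2‖R_L = 12.82 kΩ, so V = 19.2 × 12.82/27.82 = 8.85 V.

Unloaded: 9.60 V; loaded: 8.85 V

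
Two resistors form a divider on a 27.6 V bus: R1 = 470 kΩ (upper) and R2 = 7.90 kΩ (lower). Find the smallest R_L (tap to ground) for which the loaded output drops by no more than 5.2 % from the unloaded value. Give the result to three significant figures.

R_L(min) ≈ 142 kΩ

Output resistance R_th = R1‖R2 = (470 × 7.90)/477.9 = 7.769 kΩ.
The fractional drop is R_th/(R_th + R_L); requiring this ≤ 0.0520 gives R_L ≥ R_th(1/0.0520 − 1) = 7.769 × 18.23 = 142 kΩ.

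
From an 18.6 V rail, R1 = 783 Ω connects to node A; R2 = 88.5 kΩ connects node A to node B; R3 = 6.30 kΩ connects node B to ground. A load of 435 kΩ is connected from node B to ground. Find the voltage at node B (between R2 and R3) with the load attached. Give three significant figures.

At node B, R3 is in parallel with the load: R3‖R_L = 6210 Ω.
Below node A the resistance is R2 + (R3‖R_L) = 94710 Ω, so V_A = 18.6 × 94710/95490 = 18.45 V.
Then V_B = V_A × (R3‖R_L)/(R2 + R3‖R_L) = 18.45 × 6210/94710 = 1.21 V.

V ≈ 1.21 V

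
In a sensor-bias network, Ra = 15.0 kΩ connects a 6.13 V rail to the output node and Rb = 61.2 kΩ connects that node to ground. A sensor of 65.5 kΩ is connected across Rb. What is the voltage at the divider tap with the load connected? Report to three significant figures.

V_out ≈ 4.16 V

The load sits in parallel with Rb: Rb‖R_L = (61.2 × 65.5) / (61.2 + 65.5) = 31.64 kΩ.
V_out = 6.13 × 31.64 / (15.0 + 31.64) = 6.13 × 31.64/46.64 = 4.16 V.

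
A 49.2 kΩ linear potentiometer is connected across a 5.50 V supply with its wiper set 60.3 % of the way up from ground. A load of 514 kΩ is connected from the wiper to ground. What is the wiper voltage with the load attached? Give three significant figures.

The wiper splits the pot into (1−α)R = 19.53 kΩ above and αR = 29.67 kΩ below.
Lower section ‖ load = 28.05 kΩ.
V_wiper = 5.50 × 28.05/(19.53 + 28.05) = 3.24 V.

V ≈ 3.24 V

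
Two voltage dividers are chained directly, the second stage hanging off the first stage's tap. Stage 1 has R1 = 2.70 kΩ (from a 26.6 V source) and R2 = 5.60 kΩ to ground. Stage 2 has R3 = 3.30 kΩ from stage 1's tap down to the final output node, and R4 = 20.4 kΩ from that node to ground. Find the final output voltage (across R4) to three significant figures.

V_out ≈ 14.3 V

Stage 2 presents R3+R4 = 23.70 kΩ as a load on stage 1's tap.
Stage 1's lower leg becomes R2‖(R3+R4) = 4.530 kΩ, so V_mid = 26.6 × 4.530/7.230 = 16.67 V.
Stage 2 is itself unloaded: V_out = V_mid × R4/(R3+R4) = 16.67 × 20.4/23.70 = 14.3 V.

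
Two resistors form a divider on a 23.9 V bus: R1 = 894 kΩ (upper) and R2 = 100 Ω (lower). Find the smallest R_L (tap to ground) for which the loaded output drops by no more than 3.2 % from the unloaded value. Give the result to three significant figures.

R_L(min) ≈ 3.02 kΩ

Output resistance R_th = R1‖R2 = (894000 × 100)/894100 = 99.99 Ω.
The fractional drop is R_th/(R_th + R_L); requiring this ≤ 0.0320 gives R_L ≥ R_th(1/0.0320 − 1) = 99.99 × 30.25 = 3.02 kΩ.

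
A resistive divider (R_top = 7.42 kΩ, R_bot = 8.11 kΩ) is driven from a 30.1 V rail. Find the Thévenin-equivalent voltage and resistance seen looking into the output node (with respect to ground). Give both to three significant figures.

V_th = 15.7 V, R_th = 3.87 kΩ

V_th is the open-circuit tap voltage: 30.1 × 8.11/(7.42 + 8.11) = 15.7 V.
With the supply zeroed, R_top and R_bot appear in parallel from the tap: R_th = R_top‖R_bot = (7.42 × 8.11)/15.53 = 3.87 kΩ.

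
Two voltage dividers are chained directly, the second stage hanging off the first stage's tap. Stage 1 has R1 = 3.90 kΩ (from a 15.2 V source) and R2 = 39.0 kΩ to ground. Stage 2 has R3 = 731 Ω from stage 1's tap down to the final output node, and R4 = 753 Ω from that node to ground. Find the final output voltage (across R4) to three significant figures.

V_out ≈ 2.07 V

Stage 2 presents R3+R4 = 1484 Ω as a load on stage 1's tap.
Stage 1's lower leg becomes R2‖(R3+R4) = 1430 Ω, so V_mid = 15.2 × 1430/5330 = 4.077 V.
Stage 2 is itself unloaded: V_out = V_mid × R4/(R3+R4) = 4.077 × 753/1484 = 2.07 V.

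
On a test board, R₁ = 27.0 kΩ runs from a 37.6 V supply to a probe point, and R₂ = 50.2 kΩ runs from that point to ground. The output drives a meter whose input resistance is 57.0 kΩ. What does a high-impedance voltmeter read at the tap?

V_out ≈ 18.7 V

The load sits in parallel with R₂: R₂‖R_L = (50.2 × 57.0) / (50.2 + 57.0) = 26.69 kΩ.
V_out = 37.6 × 26.69 / (27.0 + 26.69) = 37.6 × 26.69/53.69 = 18.7 V.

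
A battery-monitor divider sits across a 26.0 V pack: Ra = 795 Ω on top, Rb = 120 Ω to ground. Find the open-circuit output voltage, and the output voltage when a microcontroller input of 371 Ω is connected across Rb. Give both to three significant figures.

Unloaded: 3.41 V; loaded: 2.66 V

Open-circuit: V = 26.0 × 120/(795 + 120) = 3.41 V.
With the load, Rb becomes Rb‖R_L = 90.67 Ω, so V = 26.0 × 90.67/885.7 = 2.66 V.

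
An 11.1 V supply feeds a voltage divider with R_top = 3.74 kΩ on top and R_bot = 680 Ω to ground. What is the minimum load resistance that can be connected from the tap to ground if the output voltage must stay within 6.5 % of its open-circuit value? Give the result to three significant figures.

R_L(min) ≈ 8.28 kΩ

Output resistance R_th = R_top‖R_bot = (3740 × 680)/4420 = 575.4 Ω.
The fractional drop is R_th/(R_th + R_L); requiring this ≤ 0.0650 gives R_L ≥ R_th(1/0.0650 − 1) = 575.4 × 14.38 = 8.28 kΩ.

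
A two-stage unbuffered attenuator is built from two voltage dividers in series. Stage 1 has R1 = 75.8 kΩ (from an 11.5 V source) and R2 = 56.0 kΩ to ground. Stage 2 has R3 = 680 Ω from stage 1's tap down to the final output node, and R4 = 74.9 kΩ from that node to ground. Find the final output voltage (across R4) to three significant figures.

V_out ≈ 3.40 V

Stage 2 presents R3+R4 = 75580 Ω as a load on stage 1's tap.
Stage 1's lower leg becomes R2‖(R3+R4) = 32170 Ω, so V_mid = 11.5 × 32170/108000 = 3.426 V.
Stage 2 is itself unloaded: V_out = V_mid × R4/(R3+R4) = 3.426 × 74900/75580 = 3.40 V.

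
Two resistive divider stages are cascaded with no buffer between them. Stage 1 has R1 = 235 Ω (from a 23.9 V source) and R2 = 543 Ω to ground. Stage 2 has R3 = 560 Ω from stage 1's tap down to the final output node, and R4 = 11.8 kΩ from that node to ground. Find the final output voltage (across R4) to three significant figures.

Stage 2 presents R3+R4 = 12360 Ω as a load on stage 1's tap.
Stage 1's lower leg becomes R2‖(R3+R4) = 520.1 Ω, so V_mid = 23.9 × 520.1/755.1 = 16.46 V.
Stage 2 is itself unloaded: V_out = V_mid × R4/(R3+R4) = 16.46 × 11800/12360 = 15.7 V.

V_out ≈ 15.7 V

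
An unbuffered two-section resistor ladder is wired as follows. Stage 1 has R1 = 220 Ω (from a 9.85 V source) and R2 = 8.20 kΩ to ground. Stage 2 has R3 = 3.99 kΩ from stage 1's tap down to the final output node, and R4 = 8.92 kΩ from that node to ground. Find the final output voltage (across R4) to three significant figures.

V_out ≈ 6.52 V

Stage 2 presents R3+R4 = 12910 Ω as a load on stage 1's tap.
Stage 1's lower leg becomes R2‖(R3+R4) = 5015 Ω, so V_mid = 9.85 × 5015/5235 = 9.436 V.
Stage 2 is itself unloaded: V_out = V_mid × R4/(R3+R4) = 9.436 × 8920/12910 = 6.52 V.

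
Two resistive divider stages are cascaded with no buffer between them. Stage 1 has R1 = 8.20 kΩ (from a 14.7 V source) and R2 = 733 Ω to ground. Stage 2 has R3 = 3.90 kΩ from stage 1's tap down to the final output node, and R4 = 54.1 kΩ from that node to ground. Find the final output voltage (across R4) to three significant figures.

V_out ≈ 1.11 V

Stage 2 presents R3+R4 = 58000 Ω as a load on stage 1's tap.
Stage 1's lower leg becomes R2‖(R3+R4) = 723.9 Ω, so V_mid = 14.7 × 723.9/8924 = 1.192 V.
Stage 2 is itself unloaded: V_out = V_mid × R4/(R3+R4) = 1.192 × 54100/58000 = 1.11 V.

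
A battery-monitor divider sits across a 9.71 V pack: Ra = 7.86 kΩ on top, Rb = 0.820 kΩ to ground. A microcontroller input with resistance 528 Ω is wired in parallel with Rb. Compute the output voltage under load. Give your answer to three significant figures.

V_out ≈ 0.381 V

The load sits in parallel with Rb: Rb‖R_L = (820 × 528) / (820 + 528) = 321.2 Ω.
V_out = 9.71 × 321.2 / (7860 + 321.2) = 9.71 × 321.2/8181 = 0.381 V.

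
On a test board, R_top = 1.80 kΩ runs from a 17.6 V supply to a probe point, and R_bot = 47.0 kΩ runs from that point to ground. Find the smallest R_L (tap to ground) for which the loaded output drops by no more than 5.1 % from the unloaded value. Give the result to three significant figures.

R_L(min) ≈ 32.3 kΩ

Output resistance R_th = R_top‖R_bot = (1.80 × 47.0)/48.80 = 1.734 kΩ.
The fractional drop is R_th/(R_th + R_L); requiring this ≤ 0.0510 gives R_L ≥ R_th(1/0.0510 − 1) = 1.734 × 18.61 = 32.3 kΩ.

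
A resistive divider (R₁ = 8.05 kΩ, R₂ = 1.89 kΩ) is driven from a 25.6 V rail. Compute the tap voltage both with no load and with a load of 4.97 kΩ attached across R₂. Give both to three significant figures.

Open-circuit: V = 25.6 × 1.89/(8.05 + 1.89) = 4.87 V.
With the load, R₂ becomes R₂‖R_L = 1.369 kΩ, so V = 25.6 × 1.369/9.419 = 3.72 V.

Unloaded: 4.87 V; loaded: 3.72 V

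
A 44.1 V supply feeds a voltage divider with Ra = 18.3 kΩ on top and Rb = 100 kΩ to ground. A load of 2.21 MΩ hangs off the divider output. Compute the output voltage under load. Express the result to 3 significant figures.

The load sits in parallel with Rb: Rb‖R_L = (100 × 2210) / (100 + 2210) = 95.67 kΩ.
V_out = 44.1 × 95.67 / (18.3 + 95.67) = 44.1 × 95.67/114.0 = 37.0 V.

V_out ≈ 37.0 V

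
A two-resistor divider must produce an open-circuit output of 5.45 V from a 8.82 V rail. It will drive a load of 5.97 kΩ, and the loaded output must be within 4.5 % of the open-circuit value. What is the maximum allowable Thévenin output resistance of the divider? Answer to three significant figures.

R_th ≤ 281 Ω

Loading drop = R_th/(R_th + R_L) ≤ 0.0450, so R_th ≤ R_L · ε/(1−ε) = 5.97 kΩ × 0.0450/0.9550 = 281 Ω.
(Any R1, R2 with R2/(R1+R2) = 0.618 and R1‖R2 ≤ 281 Ω will meet the spec.)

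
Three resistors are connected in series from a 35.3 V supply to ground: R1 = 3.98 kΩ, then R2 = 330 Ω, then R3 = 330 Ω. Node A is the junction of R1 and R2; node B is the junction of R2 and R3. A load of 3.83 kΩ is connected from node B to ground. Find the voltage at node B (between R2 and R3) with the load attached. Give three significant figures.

V ≈ 2.32 V

At node B, R3 is in parallel with the load: R3‖R_L = 303.8 Ω.
Below node A the resistance is R2 + (R3‖R_L) = 633.8 Ω, so V_A = 35.3 × 633.8/4614 = 4.849 V.
Then V_B = V_A × (R3‖R_L)/(R2 + R3‖R_L) = 4.849 × 303.8/633.8 = 2.32 V.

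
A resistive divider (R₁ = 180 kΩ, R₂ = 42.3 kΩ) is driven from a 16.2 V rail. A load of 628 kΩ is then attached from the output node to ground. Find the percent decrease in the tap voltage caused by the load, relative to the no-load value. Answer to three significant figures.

5.17 %

The divider's output (Thévenin) resistance is R₁‖R₂ = 34.25 kΩ.
Fractional drop under load = R_th/(R_th + R_L) = 34.25 / (34.25 + 628) = 0.05172.
So the output falls by 5.17 %.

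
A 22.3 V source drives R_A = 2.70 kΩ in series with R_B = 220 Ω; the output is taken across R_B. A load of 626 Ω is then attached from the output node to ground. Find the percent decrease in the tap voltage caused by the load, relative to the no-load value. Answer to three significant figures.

The divider's output (Thévenin) resistance is R_A‖R_B = 203.4 Ω.
Fractional drop under load = R_th/(R_th + R_L) = 203.4 / (203.4 + 626) = 0.2453.
So the output falls by 24.5 %.

24.5 %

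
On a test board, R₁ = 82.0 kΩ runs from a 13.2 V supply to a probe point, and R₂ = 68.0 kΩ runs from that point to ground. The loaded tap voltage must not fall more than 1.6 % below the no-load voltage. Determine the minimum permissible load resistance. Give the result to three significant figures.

R_L(min) ≈ 2.29 MΩ

Output resistance R_th = R₁‖R₂ = (82.0 × 68.0)/150.0 = 37.17 kΩ.
The fractional drop is R_th/(R_th + R_L); requiring this ≤ 0.0160 gives R_L ≥ R_th(1/0.0160 − 1) = 37.17 × 61.50 = 2.29 MΩ.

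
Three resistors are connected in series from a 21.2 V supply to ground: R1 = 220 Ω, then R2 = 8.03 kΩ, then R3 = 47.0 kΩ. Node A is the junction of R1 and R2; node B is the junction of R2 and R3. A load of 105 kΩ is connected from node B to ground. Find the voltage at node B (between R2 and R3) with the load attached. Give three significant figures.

V ≈ 16.9 V

At node B, R3 is in parallel with the load: R3‖R_L = 32470 Ω.
Below node A the resistance is R2 + (R3‖R_L) = 40500 Ω, so V_A = 21.2 × 40500/40720 = 21.09 V.
Then V_B = V_A × (R3‖R_L)/(R2 + R3‖R_L) = 21.09 × 32470/40500 = 16.9 V.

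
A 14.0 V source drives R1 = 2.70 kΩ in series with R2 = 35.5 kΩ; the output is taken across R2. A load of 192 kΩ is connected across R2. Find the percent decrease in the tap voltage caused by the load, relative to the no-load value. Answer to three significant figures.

1.29 %

The divider's output (Thévenin) resistance is R1‖R2 = 2.509 kΩ.
Fractional drop under load = R_th/(R_th + R_L) = 2.509 / (2.509 + 192) = 0.01290.
So the output falls by 1.29 %.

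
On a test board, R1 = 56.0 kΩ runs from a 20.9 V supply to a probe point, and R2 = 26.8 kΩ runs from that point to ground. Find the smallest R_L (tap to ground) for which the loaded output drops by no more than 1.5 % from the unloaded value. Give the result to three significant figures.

Output resistance R_th = R1‖R2 = (56.0 × 26.8)/82.80 = 18.13 kΩ.
The fractional drop is R_th/(R_th + R_L); requiring this ≤ 0.0150 gives R_L ≥ R_th(1/0.0150 − 1) = 18.13 × 65.67 = 1.19 MΩ.

R_L(min) ≈ 1.19 MΩ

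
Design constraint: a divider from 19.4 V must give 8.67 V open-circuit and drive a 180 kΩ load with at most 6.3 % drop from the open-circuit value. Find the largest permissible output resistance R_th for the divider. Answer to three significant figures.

R_th ≤ 12.1 kΩ

Loading drop = R_th/(R_th + R_L) ≤ 0.0630, so R_th ≤ R_L · ε/(1−ε) = 180 kΩ × 0.0630/0.9370 = 12.1 kΩ.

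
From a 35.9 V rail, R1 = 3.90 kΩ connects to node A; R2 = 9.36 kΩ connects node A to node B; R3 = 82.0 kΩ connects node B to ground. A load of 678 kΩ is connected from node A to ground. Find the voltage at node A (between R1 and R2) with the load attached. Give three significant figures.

Below node A the series string R2+R3 = 91.36 kΩ sits in parallel with the 678 kΩ load: 80.51 kΩ.
V_A = 35.9 × 80.51/(3.90 + 80.51) = 34.2 V.

V ≈ 34.2 V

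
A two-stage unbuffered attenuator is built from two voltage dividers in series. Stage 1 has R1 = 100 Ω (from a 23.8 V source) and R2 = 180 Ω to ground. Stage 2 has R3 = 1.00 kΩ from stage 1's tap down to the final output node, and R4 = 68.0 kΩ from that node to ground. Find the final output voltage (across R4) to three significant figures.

Stage 2 presents R3+R4 = 69000 Ω as a load on stage 1's tap.
Stage 1's lower leg becomes R2‖(R3+R4) = 179.5 Ω, so V_mid = 23.8 × 179.5/279.5 = 15.29 V.
Stage 2 is itself unloaded: V_out = V_mid × R4/(R3+R4) = 15.29 × 68000/69000 = 15.1 V.

V_out ≈ 15.1 V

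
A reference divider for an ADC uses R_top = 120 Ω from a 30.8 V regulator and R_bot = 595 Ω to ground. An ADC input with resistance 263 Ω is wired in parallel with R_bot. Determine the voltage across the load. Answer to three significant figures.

V_out ≈ 18.6 V

The load sits in parallel with R_bot: R_bot‖R_L = (595 × 263) / (595 + 263) = 182.4 Ω.
V_out = 30.8 × 182.4 / (120 + 182.4) = 30.8 × 182.4/302.4 = 18.6 V.
(Unloaded it would have been 25.6 V.)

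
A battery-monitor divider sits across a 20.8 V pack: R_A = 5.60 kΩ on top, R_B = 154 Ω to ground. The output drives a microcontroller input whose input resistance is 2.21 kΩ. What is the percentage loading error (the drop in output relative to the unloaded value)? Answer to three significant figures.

The divider's output (Thévenin) resistance is R_A‖R_B = 149.9 Ω.
Fractional drop under load = R_th/(R_th + R_L) = 149.9 / (149.9 + 2210) = 0.06351.
So the output falls by 6.35 %.

6.35 %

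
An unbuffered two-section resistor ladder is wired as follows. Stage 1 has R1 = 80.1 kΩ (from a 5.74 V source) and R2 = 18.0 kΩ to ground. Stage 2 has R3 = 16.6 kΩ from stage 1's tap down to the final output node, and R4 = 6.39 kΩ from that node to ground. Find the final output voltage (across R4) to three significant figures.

Stage 2 presents R3+R4 = 22.99 kΩ as a load on stage 1's tap.
Stage 1's lower leg becomes R2‖(R3+R4) = 10.10 kΩ, so V_mid = 5.74 × 10.10/90.20 = 0.6425 V.
Stage 2 is itself unloaded: V_out = V_mid × R4/(R3+R4) = 0.6425 × 6.39/22.99 = 0.179 V.

V_out ≈ 0.179 V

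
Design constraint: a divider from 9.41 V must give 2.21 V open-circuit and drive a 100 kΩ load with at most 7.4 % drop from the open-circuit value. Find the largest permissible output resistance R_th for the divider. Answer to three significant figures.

Loading drop = R_th/(R_th + R_L) ≤ 0.0740, so R_th ≤ R_L · ε/(1−ε) = 100 kΩ × 0.0740/0.9260 = 7.99 kΩ.

R_th ≤ 7.99 kΩ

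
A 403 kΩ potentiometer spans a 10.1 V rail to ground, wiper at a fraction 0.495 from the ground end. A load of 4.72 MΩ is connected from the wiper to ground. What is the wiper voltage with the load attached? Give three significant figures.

V ≈ 4.90 V

The wiper splits the pot into (1−α)R = 203.5 kΩ above and αR = 199.5 kΩ below.
Lower section ‖ load = 191.4 kΩ.
V_wiper = 10.1 × 191.4/(203.5 + 191.4) = 4.90 V.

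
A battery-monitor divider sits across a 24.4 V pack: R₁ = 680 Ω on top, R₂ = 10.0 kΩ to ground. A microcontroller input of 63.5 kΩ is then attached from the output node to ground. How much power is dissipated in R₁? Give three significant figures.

P ≈ 4.66 mW

Total resistance from the source is R₁ + (R₂‖R_L) = 9319 Ω, so I = 24.4/9319 Ω = 2.618 mA.
P = I²·R₁ = (2.618 mA)² × 680 Ω = 4.66 mW.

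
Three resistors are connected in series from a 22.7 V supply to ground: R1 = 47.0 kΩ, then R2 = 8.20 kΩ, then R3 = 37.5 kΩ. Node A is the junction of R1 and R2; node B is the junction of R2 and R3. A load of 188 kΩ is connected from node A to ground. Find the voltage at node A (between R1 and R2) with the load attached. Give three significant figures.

V ≈ 9.96 V

Below node A the series string R2+R3 = 45.70 kΩ sits in parallel with the 188 kΩ load: 36.76 kΩ.
V_A = 22.7 × 36.76/(47.0 + 36.76) = 9.96 V.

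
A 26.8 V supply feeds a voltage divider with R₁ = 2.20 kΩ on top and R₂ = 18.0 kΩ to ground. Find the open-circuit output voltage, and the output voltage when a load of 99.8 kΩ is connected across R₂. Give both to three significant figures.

Open-circuit: V = 26.8 × 18.0/(2.20 + 18.0) = 23.9 V.
With the load, R₂ becomes R₂‖R_L = 15.25 kΩ, so V = 26.8 × 15.25/17.45 = 23.4 V.

Unloaded: 23.9 V; loaded: 23.4 V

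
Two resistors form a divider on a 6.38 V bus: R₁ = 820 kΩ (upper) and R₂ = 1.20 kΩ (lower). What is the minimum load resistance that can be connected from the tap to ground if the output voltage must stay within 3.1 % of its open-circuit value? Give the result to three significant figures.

Output resistance R_th = R₁‖R₂ = (820 × 1.20)/821.2 = 1.198 kΩ.
The fractional drop is R_th/(R_th + R_L); requiring this ≤ 0.0310 gives R_L ≥ R_th(1/0.0310 − 1) = 1.198 × 31.26 = 37.5 kΩ.

R_L(min) ≈ 37.5 kΩ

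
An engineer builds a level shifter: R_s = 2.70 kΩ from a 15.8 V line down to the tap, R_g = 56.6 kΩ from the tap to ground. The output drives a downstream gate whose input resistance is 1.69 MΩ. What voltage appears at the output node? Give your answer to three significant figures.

V_out ≈ 15.1 V

The load sits in parallel with R_g: R_g‖R_L = (56.6 × 1690) / (56.6 + 1690) = 54.77 kΩ.
V_out = 15.8 × 54.77 / (2.70 + 54.77) = 15.8 × 54.77/57.47 = 15.1 V.
(Unloaded it would have been 15.1 V.)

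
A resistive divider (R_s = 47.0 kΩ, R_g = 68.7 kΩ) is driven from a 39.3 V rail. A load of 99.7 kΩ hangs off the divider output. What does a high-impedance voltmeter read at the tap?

V_out ≈ 18.2 V

The load sits in parallel with R_g: R_g‖R_L = (68.7 × 99.7) / (68.7 + 99.7) = 40.67 kΩ.
V_out = 39.3 × 40.67 / (47.0 + 40.67) = 39.3 × 40.67/87.67 = 18.2 V.
(Unloaded it would have been 23.3 V.)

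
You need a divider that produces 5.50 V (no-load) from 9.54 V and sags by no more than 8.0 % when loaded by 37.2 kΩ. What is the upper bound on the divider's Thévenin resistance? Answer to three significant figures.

R_th ≤ 3.23 kΩ

Loading drop = R_th/(R_th + R_L) ≤ 0.0800, so R_th ≤ R_L · ε/(1−ε) = 37.2 kΩ × 0.0800/0.9200 = 3.23 kΩ.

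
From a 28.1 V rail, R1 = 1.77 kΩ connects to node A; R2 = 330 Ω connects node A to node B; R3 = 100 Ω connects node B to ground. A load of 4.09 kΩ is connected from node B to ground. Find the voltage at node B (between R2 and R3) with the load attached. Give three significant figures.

At node B, R3 is in parallel with the load: R3‖R_L = 97.61 Ω.
Below node A the resistance is R2 + (R3‖R_L) = 427.6 Ω, so V_A = 28.1 × 427.6/2198 = 5.468 V.
Then V_B = V_A × (R3‖R_L)/(R2 + R3‖R_L) = 5.468 × 97.61/427.6 = 1.25 V.

V ≈ 1.25 V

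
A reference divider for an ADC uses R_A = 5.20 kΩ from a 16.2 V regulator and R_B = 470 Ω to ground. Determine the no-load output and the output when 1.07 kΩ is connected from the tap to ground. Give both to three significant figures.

Open-circuit: V = 16.2 × 470/(5200 + 470) = 1.34 V.
With the load, R_B becomes R_B‖R_L = 326.6 Ω, so V = 16.2 × 326.6/5527 = 0.957 V.

Unloaded: 1.34 V; loaded: 0.957 V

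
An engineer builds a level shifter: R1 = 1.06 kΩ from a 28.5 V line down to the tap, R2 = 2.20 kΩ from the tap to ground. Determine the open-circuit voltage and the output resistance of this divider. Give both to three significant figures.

V_th = 19.2 V, R_th = 715 Ω

V_th is the open-circuit tap voltage: 28.5 × 2.20/(1.06 + 2.20) = 19.2 V.
With the supply zeroed, R1 and R2 appear in parallel from the tap: R_th = R1‖R2 = (1.06 × 2.20)/3.260 = 715 Ω.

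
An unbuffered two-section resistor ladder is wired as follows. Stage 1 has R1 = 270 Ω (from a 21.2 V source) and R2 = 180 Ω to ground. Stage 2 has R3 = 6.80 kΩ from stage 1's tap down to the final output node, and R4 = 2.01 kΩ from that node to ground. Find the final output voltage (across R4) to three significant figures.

V_out ≈ 1.91 V

Stage 2 presents R3+R4 = 8810 Ω as a load on stage 1's tap.
Stage 1's lower leg becomes R2‖(R3+R4) = 176.4 Ω, so V_mid = 21.2 × 176.4/446.4 = 8.377 V.
Stage 2 is itself unloaded: V_out = V_mid × R4/(R3+R4) = 8.377 × 2010/8810 = 1.91 V.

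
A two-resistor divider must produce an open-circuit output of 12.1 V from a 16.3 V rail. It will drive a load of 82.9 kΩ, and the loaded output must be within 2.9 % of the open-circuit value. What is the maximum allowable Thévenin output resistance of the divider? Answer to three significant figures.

Loading drop = R_th/(R_th + R_L) ≤ 0.0290, so R_th ≤ R_L · ε/(1−ε) = 82.9 kΩ × 0.0290/0.9710 = 2.48 kΩ.
(Any R1, R2 with R2/(R1+R2) = 0.742 and R1‖R2 ≤ 2.48 kΩ will meet the spec.)

R_th ≤ 2.48 kΩ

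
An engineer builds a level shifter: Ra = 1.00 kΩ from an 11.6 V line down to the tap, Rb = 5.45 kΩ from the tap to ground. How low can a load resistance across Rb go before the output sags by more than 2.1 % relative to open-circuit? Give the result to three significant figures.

Output resistance R_th = Ra‖Rb = (1000 × 5450)/6450 = 845.0 Ω.
The fractional drop is R_th/(R_th + R_L); requiring this ≤ 0.0210 gives R_L ≥ R_th(1/0.0210 − 1) = 845.0 × 46.62 = 39.4 kΩ.

R_L(min) ≈ 39.4 kΩ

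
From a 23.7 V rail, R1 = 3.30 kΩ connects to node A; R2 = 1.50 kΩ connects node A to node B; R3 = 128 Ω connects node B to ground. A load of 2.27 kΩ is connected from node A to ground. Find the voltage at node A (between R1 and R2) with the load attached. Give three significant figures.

Below node A the series string R2+R3 = 1628 Ω sits in parallel with the 2270 Ω load: 948.1 Ω.
V_A = 23.7 × 948.1/(3300 + 948.1) = 5.29 V.

V ≈ 5.29 V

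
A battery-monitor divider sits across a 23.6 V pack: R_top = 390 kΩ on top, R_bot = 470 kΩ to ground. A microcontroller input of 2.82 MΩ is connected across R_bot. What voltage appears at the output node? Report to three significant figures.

V_out ≈ 12.0 V

The load sits in parallel with R_bot: R_bot‖R_L = (470 × 2820) / (470 + 2820) = 402.9 kΩ.
V_out = 23.6 × 402.9 / (390 + 402.9) = 23.6 × 402.9/792.9 = 12.0 V.
(Unloaded it would have been 12.9 V.)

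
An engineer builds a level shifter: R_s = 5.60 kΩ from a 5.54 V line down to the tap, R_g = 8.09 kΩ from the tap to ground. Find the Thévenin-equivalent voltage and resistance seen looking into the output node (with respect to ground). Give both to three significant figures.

V_th is the open-circuit tap voltage: 5.54 × 8.09/(5.60 + 8.09) = 3.27 V.
With the supply zeroed, R_s and R_g appear in parallel from the tap: R_th = R_s‖R_g = (5.60 × 8.09)/13.69 = 3.31 kΩ.

V_th = 3.27 V, R_th = 3.31 kΩ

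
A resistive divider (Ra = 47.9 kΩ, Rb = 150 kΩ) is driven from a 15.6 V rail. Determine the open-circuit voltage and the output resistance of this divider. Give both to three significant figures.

V_th = 11.8 V, R_th = 36.3 kΩ

V_th is the open-circuit tap voltage: 15.6 × 150/(47.9 + 150) = 11.8 V.
With the supply zeroed, Ra and Rb appear in parallel from the tap: R_th = Ra‖Rb = (47.9 × 150)/197.9 = 36.3 kΩ.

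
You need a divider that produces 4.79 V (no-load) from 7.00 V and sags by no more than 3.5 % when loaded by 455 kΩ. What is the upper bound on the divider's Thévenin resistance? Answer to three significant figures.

R_th ≤ 16.5 kΩ

Loading drop = R_th/(R_th + R_L) ≤ 0.0350, so R_th ≤ R_L · ε/(1−ε) = 455 kΩ × 0.0350/0.9650 = 16.5 kΩ.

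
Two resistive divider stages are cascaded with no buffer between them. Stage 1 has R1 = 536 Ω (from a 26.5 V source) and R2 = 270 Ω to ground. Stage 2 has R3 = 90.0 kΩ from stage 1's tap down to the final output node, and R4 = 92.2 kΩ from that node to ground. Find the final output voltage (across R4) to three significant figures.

Stage 2 presents R3+R4 = 182200 Ω as a load on stage 1's tap.
Stage 1's lower leg becomes R2‖(R3+R4) = 269.6 Ω, so V_mid = 26.5 × 269.6/805.6 = 8.868 V.
Stage 2 is itself unloaded: V_out = V_mid × R4/(R3+R4) = 8.868 × 92200/182200 = 4.49 V.

V_out ≈ 4.49 V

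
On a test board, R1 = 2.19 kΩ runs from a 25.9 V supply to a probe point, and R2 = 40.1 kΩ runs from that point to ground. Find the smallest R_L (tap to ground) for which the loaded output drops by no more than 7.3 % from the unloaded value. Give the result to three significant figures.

R_L(min) ≈ 26.4 kΩ

Output resistance R_th = R1‖R2 = (2.19 × 40.1)/42.29 = 2.077 kΩ.
The fractional drop is R_th/(R_th + R_L); requiring this ≤ 0.0730 gives R_L ≥ R_th(1/0.0730 − 1) = 2.077 × 12.70 = 26.4 kΩ.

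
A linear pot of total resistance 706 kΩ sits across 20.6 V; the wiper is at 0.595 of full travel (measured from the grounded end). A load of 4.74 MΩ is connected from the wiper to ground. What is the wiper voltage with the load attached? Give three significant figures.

V ≈ 11.8 V

The wiper splits the pot into (1−α)R = 285.9 kΩ above and αR = 420.1 kΩ below.
Lower section ‖ load = 385.9 kΩ.
V_wiper = 20.6 × 385.9/(285.9 + 385.9) = 11.8 V.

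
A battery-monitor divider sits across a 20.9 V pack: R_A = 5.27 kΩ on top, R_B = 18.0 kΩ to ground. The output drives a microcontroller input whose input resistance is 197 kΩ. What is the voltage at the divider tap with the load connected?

The load sits in parallel with R_B: R_B‖R_L = (18.0 × 197) / (18.0 + 197) = 16.49 kΩ.
V_out = 20.9 × 16.49 / (5.27 + 16.49) = 20.9 × 16.49/21.76 = 15.8 V.

V_out ≈ 15.8 V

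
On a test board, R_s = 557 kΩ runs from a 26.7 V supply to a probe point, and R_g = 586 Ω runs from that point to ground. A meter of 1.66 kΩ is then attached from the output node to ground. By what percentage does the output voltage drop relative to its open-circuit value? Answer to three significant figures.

Unloaded V = 26.7 × 586/557600 = 0.02806 V.
Loaded: R_g‖R_L = 433.1 Ω, giving V = 26.7 × 433.1/557400 = 0.02075 V.
Drop = (0.02806 − 0.02075) / 0.02806 = 26.1 %.

26.1 %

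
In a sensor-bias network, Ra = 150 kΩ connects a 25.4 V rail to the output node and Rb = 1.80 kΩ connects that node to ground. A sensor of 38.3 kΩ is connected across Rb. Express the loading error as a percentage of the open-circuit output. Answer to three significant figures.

4.44 %

The divider's output (Thévenin) resistance is Ra‖Rb = 1.779 kΩ.
Fractional drop under load = R_th/(R_th + R_L) = 1.779 / (1.779 + 38.3) = 0.04438.
So the output falls by 4.44 %.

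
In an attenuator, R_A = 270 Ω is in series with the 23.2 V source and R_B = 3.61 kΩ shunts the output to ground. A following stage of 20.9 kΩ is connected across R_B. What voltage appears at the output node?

The load sits in parallel with R_B: R_B‖R_L = (3610 × 20900) / (3610 + 20900) = 3078 Ω.
V_out = 23.2 × 3078 / (270 + 3078) = 23.2 × 3078/3348 = 21.3 V.

V_out ≈ 21.3 V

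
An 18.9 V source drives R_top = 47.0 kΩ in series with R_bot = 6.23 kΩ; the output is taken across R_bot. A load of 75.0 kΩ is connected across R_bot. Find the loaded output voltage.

V_out ≈ 2.06 V

The load sits in parallel with R_bot: R_bot‖R_L = (6.23 × 75.0) / (6.23 + 75.0) = 5.752 kΩ.
V_out = 18.9 × 5.752 / (47.0 + 5.752) = 18.9 × 5.752/52.75 = 2.06 V.
(Unloaded it would have been 2.21 V.)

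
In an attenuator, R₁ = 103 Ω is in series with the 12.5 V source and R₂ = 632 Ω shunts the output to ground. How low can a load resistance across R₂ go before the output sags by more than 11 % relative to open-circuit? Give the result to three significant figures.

Output resistance R_th = R₁‖R₂ = (103 × 632)/735.0 = 88.57 Ω.
The fractional drop is R_th/(R_th + R_L); requiring this ≤ 0.110 gives R_L ≥ R_th(1/0.110 − 1) = 88.57 × 8.091 = 717 Ω.

R_L(min) ≈ 717 Ω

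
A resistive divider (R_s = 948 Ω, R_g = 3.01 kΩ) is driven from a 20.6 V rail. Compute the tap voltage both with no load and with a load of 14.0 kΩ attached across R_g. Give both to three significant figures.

Unloaded: 15.7 V; loaded: 14.9 V

Open-circuit: V = 20.6 × 3010/(948 + 3010) = 15.7 V.
With the load, R_g becomes R_g‖R_L = 2477 Ω, so V = 20.6 × 2477/3425 = 14.9 V.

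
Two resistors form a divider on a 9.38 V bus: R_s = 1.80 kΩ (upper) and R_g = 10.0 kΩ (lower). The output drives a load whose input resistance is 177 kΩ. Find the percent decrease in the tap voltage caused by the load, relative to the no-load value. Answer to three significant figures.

The divider's output (Thévenin) resistance is R_s‖R_g = 1.525 kΩ.
Fractional drop under load = R_th/(R_th + R_L) = 1.525 / (1.525 + 177) = 0.008545.
So the output falls by 0.854 %.

0.854 %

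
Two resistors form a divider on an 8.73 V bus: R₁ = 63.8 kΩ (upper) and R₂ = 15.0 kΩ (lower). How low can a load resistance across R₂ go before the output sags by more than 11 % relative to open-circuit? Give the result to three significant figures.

Output resistance R_th = R₁‖R₂ = (63.8 × 15.0)/78.80 = 12.14 kΩ.
The fractional drop is R_th/(R_th + R_L); requiring this ≤ 0.110 gives R_L ≥ R_th(1/0.110 − 1) = 12.14 × 8.091 = 98.3 kΩ.

R_L(min) ≈ 98.3 kΩ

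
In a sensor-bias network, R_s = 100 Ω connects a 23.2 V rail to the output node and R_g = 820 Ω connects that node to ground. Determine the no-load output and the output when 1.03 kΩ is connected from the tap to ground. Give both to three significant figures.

Open-circuit: V = 23.2 × 820/(100 + 820) = 20.7 V.
With the load, R_g becomes R_g‖R_L = 456.5 Ω, so V = 23.2 × 456.5/556.5 = 19.0 V.

Unloaded: 20.7 V; loaded: 19.0 V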